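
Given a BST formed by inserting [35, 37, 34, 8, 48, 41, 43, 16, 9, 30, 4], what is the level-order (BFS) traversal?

Tree insertion order: [35, 37, 34, 8, 48, 41, 43, 16, 9, 30, 4]
Tree (level-order array): [35, 34, 37, 8, None, None, 48, 4, 16, 41, None, None, None, 9, 30, None, 43]
BFS from the root, enqueuing left then right child of each popped node:
  queue [35] -> pop 35, enqueue [34, 37], visited so far: [35]
  queue [34, 37] -> pop 34, enqueue [8], visited so far: [35, 34]
  queue [37, 8] -> pop 37, enqueue [48], visited so far: [35, 34, 37]
  queue [8, 48] -> pop 8, enqueue [4, 16], visited so far: [35, 34, 37, 8]
  queue [48, 4, 16] -> pop 48, enqueue [41], visited so far: [35, 34, 37, 8, 48]
  queue [4, 16, 41] -> pop 4, enqueue [none], visited so far: [35, 34, 37, 8, 48, 4]
  queue [16, 41] -> pop 16, enqueue [9, 30], visited so far: [35, 34, 37, 8, 48, 4, 16]
  queue [41, 9, 30] -> pop 41, enqueue [43], visited so far: [35, 34, 37, 8, 48, 4, 16, 41]
  queue [9, 30, 43] -> pop 9, enqueue [none], visited so far: [35, 34, 37, 8, 48, 4, 16, 41, 9]
  queue [30, 43] -> pop 30, enqueue [none], visited so far: [35, 34, 37, 8, 48, 4, 16, 41, 9, 30]
  queue [43] -> pop 43, enqueue [none], visited so far: [35, 34, 37, 8, 48, 4, 16, 41, 9, 30, 43]
Result: [35, 34, 37, 8, 48, 4, 16, 41, 9, 30, 43]


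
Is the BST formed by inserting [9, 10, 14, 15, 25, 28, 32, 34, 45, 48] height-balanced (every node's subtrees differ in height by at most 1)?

Tree (level-order array): [9, None, 10, None, 14, None, 15, None, 25, None, 28, None, 32, None, 34, None, 45, None, 48]
Definition: a tree is height-balanced if, at every node, |h(left) - h(right)| <= 1 (empty subtree has height -1).
Bottom-up per-node check:
  node 48: h_left=-1, h_right=-1, diff=0 [OK], height=0
  node 45: h_left=-1, h_right=0, diff=1 [OK], height=1
  node 34: h_left=-1, h_right=1, diff=2 [FAIL (|-1-1|=2 > 1)], height=2
  node 32: h_left=-1, h_right=2, diff=3 [FAIL (|-1-2|=3 > 1)], height=3
  node 28: h_left=-1, h_right=3, diff=4 [FAIL (|-1-3|=4 > 1)], height=4
  node 25: h_left=-1, h_right=4, diff=5 [FAIL (|-1-4|=5 > 1)], height=5
  node 15: h_left=-1, h_right=5, diff=6 [FAIL (|-1-5|=6 > 1)], height=6
  node 14: h_left=-1, h_right=6, diff=7 [FAIL (|-1-6|=7 > 1)], height=7
  node 10: h_left=-1, h_right=7, diff=8 [FAIL (|-1-7|=8 > 1)], height=8
  node 9: h_left=-1, h_right=8, diff=9 [FAIL (|-1-8|=9 > 1)], height=9
Node 34 violates the condition: |-1 - 1| = 2 > 1.
Result: Not balanced


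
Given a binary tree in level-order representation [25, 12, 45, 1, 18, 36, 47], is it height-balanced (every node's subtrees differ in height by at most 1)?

Tree (level-order array): [25, 12, 45, 1, 18, 36, 47]
Definition: a tree is height-balanced if, at every node, |h(left) - h(right)| <= 1 (empty subtree has height -1).
Bottom-up per-node check:
  node 1: h_left=-1, h_right=-1, diff=0 [OK], height=0
  node 18: h_left=-1, h_right=-1, diff=0 [OK], height=0
  node 12: h_left=0, h_right=0, diff=0 [OK], height=1
  node 36: h_left=-1, h_right=-1, diff=0 [OK], height=0
  node 47: h_left=-1, h_right=-1, diff=0 [OK], height=0
  node 45: h_left=0, h_right=0, diff=0 [OK], height=1
  node 25: h_left=1, h_right=1, diff=0 [OK], height=2
All nodes satisfy the balance condition.
Result: Balanced


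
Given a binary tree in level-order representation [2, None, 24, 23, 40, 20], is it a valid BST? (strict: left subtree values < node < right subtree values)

Level-order array: [2, None, 24, 23, 40, 20]
Validate using subtree bounds (lo, hi): at each node, require lo < value < hi,
then recurse left with hi=value and right with lo=value.
Preorder trace (stopping at first violation):
  at node 2 with bounds (-inf, +inf): OK
  at node 24 with bounds (2, +inf): OK
  at node 23 with bounds (2, 24): OK
  at node 20 with bounds (2, 23): OK
  at node 40 with bounds (24, +inf): OK
No violation found at any node.
Result: Valid BST


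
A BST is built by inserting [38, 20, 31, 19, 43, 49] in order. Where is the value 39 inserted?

Starting tree (level order): [38, 20, 43, 19, 31, None, 49]
Insertion path: 38 -> 43
Result: insert 39 as left child of 43
Final tree (level order): [38, 20, 43, 19, 31, 39, 49]


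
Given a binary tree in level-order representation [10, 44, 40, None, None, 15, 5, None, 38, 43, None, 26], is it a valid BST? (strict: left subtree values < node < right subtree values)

Level-order array: [10, 44, 40, None, None, 15, 5, None, 38, 43, None, 26]
Validate using subtree bounds (lo, hi): at each node, require lo < value < hi,
then recurse left with hi=value and right with lo=value.
Preorder trace (stopping at first violation):
  at node 10 with bounds (-inf, +inf): OK
  at node 44 with bounds (-inf, 10): VIOLATION
Node 44 violates its bound: not (-inf < 44 < 10).
Result: Not a valid BST


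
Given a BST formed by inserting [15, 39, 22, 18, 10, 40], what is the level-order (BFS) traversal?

Tree insertion order: [15, 39, 22, 18, 10, 40]
Tree (level-order array): [15, 10, 39, None, None, 22, 40, 18]
BFS from the root, enqueuing left then right child of each popped node:
  queue [15] -> pop 15, enqueue [10, 39], visited so far: [15]
  queue [10, 39] -> pop 10, enqueue [none], visited so far: [15, 10]
  queue [39] -> pop 39, enqueue [22, 40], visited so far: [15, 10, 39]
  queue [22, 40] -> pop 22, enqueue [18], visited so far: [15, 10, 39, 22]
  queue [40, 18] -> pop 40, enqueue [none], visited so far: [15, 10, 39, 22, 40]
  queue [18] -> pop 18, enqueue [none], visited so far: [15, 10, 39, 22, 40, 18]
Result: [15, 10, 39, 22, 40, 18]


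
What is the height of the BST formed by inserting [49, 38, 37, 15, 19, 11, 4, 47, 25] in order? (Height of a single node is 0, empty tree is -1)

Insertion order: [49, 38, 37, 15, 19, 11, 4, 47, 25]
Tree (level-order array): [49, 38, None, 37, 47, 15, None, None, None, 11, 19, 4, None, None, 25]
Compute height bottom-up (empty subtree = -1):
  height(4) = 1 + max(-1, -1) = 0
  height(11) = 1 + max(0, -1) = 1
  height(25) = 1 + max(-1, -1) = 0
  height(19) = 1 + max(-1, 0) = 1
  height(15) = 1 + max(1, 1) = 2
  height(37) = 1 + max(2, -1) = 3
  height(47) = 1 + max(-1, -1) = 0
  height(38) = 1 + max(3, 0) = 4
  height(49) = 1 + max(4, -1) = 5
Height = 5


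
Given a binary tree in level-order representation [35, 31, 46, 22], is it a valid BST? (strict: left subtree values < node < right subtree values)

Level-order array: [35, 31, 46, 22]
Validate using subtree bounds (lo, hi): at each node, require lo < value < hi,
then recurse left with hi=value and right with lo=value.
Preorder trace (stopping at first violation):
  at node 35 with bounds (-inf, +inf): OK
  at node 31 with bounds (-inf, 35): OK
  at node 22 with bounds (-inf, 31): OK
  at node 46 with bounds (35, +inf): OK
No violation found at any node.
Result: Valid BST


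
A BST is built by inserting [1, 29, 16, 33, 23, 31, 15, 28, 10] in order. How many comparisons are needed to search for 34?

Search path for 34: 1 -> 29 -> 33
Found: False
Comparisons: 3


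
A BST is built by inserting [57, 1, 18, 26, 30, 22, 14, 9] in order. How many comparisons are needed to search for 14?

Search path for 14: 57 -> 1 -> 18 -> 14
Found: True
Comparisons: 4


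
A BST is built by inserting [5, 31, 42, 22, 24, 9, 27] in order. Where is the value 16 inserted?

Starting tree (level order): [5, None, 31, 22, 42, 9, 24, None, None, None, None, None, 27]
Insertion path: 5 -> 31 -> 22 -> 9
Result: insert 16 as right child of 9
Final tree (level order): [5, None, 31, 22, 42, 9, 24, None, None, None, 16, None, 27]


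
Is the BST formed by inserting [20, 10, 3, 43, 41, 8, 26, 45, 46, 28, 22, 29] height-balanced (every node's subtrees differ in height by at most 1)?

Tree (level-order array): [20, 10, 43, 3, None, 41, 45, None, 8, 26, None, None, 46, None, None, 22, 28, None, None, None, None, None, 29]
Definition: a tree is height-balanced if, at every node, |h(left) - h(right)| <= 1 (empty subtree has height -1).
Bottom-up per-node check:
  node 8: h_left=-1, h_right=-1, diff=0 [OK], height=0
  node 3: h_left=-1, h_right=0, diff=1 [OK], height=1
  node 10: h_left=1, h_right=-1, diff=2 [FAIL (|1--1|=2 > 1)], height=2
  node 22: h_left=-1, h_right=-1, diff=0 [OK], height=0
  node 29: h_left=-1, h_right=-1, diff=0 [OK], height=0
  node 28: h_left=-1, h_right=0, diff=1 [OK], height=1
  node 26: h_left=0, h_right=1, diff=1 [OK], height=2
  node 41: h_left=2, h_right=-1, diff=3 [FAIL (|2--1|=3 > 1)], height=3
  node 46: h_left=-1, h_right=-1, diff=0 [OK], height=0
  node 45: h_left=-1, h_right=0, diff=1 [OK], height=1
  node 43: h_left=3, h_right=1, diff=2 [FAIL (|3-1|=2 > 1)], height=4
  node 20: h_left=2, h_right=4, diff=2 [FAIL (|2-4|=2 > 1)], height=5
Node 10 violates the condition: |1 - -1| = 2 > 1.
Result: Not balanced


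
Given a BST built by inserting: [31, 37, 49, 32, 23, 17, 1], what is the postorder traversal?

Tree insertion order: [31, 37, 49, 32, 23, 17, 1]
Tree (level-order array): [31, 23, 37, 17, None, 32, 49, 1]
Postorder traversal: [1, 17, 23, 32, 49, 37, 31]


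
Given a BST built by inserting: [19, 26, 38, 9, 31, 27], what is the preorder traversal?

Tree insertion order: [19, 26, 38, 9, 31, 27]
Tree (level-order array): [19, 9, 26, None, None, None, 38, 31, None, 27]
Preorder traversal: [19, 9, 26, 38, 31, 27]


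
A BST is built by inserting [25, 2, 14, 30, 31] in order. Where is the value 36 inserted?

Starting tree (level order): [25, 2, 30, None, 14, None, 31]
Insertion path: 25 -> 30 -> 31
Result: insert 36 as right child of 31
Final tree (level order): [25, 2, 30, None, 14, None, 31, None, None, None, 36]


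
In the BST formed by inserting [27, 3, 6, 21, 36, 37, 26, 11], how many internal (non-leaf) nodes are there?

Tree built from: [27, 3, 6, 21, 36, 37, 26, 11]
Tree (level-order array): [27, 3, 36, None, 6, None, 37, None, 21, None, None, 11, 26]
Rule: An internal node has at least one child.
Per-node child counts:
  node 27: 2 child(ren)
  node 3: 1 child(ren)
  node 6: 1 child(ren)
  node 21: 2 child(ren)
  node 11: 0 child(ren)
  node 26: 0 child(ren)
  node 36: 1 child(ren)
  node 37: 0 child(ren)
Matching nodes: [27, 3, 6, 21, 36]
Count of internal (non-leaf) nodes: 5


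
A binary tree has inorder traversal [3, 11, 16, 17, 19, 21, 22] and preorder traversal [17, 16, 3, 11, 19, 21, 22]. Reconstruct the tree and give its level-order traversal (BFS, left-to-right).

Inorder:  [3, 11, 16, 17, 19, 21, 22]
Preorder: [17, 16, 3, 11, 19, 21, 22]
Algorithm: preorder visits root first, so consume preorder in order;
for each root, split the current inorder slice at that value into
left-subtree inorder and right-subtree inorder, then recurse.
Recursive splits:
  root=17; inorder splits into left=[3, 11, 16], right=[19, 21, 22]
  root=16; inorder splits into left=[3, 11], right=[]
  root=3; inorder splits into left=[], right=[11]
  root=11; inorder splits into left=[], right=[]
  root=19; inorder splits into left=[], right=[21, 22]
  root=21; inorder splits into left=[], right=[22]
  root=22; inorder splits into left=[], right=[]
Reconstructed level-order: [17, 16, 19, 3, 21, 11, 22]


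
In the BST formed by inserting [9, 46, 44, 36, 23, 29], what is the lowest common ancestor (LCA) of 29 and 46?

Tree insertion order: [9, 46, 44, 36, 23, 29]
Tree (level-order array): [9, None, 46, 44, None, 36, None, 23, None, None, 29]
In a BST, the LCA of p=29, q=46 is the first node v on the
root-to-leaf path with p <= v <= q (go left if both < v, right if both > v).
Walk from root:
  at 9: both 29 and 46 > 9, go right
  at 46: 29 <= 46 <= 46, this is the LCA
LCA = 46


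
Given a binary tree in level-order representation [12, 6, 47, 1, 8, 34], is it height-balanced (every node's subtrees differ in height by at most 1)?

Tree (level-order array): [12, 6, 47, 1, 8, 34]
Definition: a tree is height-balanced if, at every node, |h(left) - h(right)| <= 1 (empty subtree has height -1).
Bottom-up per-node check:
  node 1: h_left=-1, h_right=-1, diff=0 [OK], height=0
  node 8: h_left=-1, h_right=-1, diff=0 [OK], height=0
  node 6: h_left=0, h_right=0, diff=0 [OK], height=1
  node 34: h_left=-1, h_right=-1, diff=0 [OK], height=0
  node 47: h_left=0, h_right=-1, diff=1 [OK], height=1
  node 12: h_left=1, h_right=1, diff=0 [OK], height=2
All nodes satisfy the balance condition.
Result: Balanced


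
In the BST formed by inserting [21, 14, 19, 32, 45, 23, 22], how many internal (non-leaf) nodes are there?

Tree built from: [21, 14, 19, 32, 45, 23, 22]
Tree (level-order array): [21, 14, 32, None, 19, 23, 45, None, None, 22]
Rule: An internal node has at least one child.
Per-node child counts:
  node 21: 2 child(ren)
  node 14: 1 child(ren)
  node 19: 0 child(ren)
  node 32: 2 child(ren)
  node 23: 1 child(ren)
  node 22: 0 child(ren)
  node 45: 0 child(ren)
Matching nodes: [21, 14, 32, 23]
Count of internal (non-leaf) nodes: 4


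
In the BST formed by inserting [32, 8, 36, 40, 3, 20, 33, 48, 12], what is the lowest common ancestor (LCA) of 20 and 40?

Tree insertion order: [32, 8, 36, 40, 3, 20, 33, 48, 12]
Tree (level-order array): [32, 8, 36, 3, 20, 33, 40, None, None, 12, None, None, None, None, 48]
In a BST, the LCA of p=20, q=40 is the first node v on the
root-to-leaf path with p <= v <= q (go left if both < v, right if both > v).
Walk from root:
  at 32: 20 <= 32 <= 40, this is the LCA
LCA = 32


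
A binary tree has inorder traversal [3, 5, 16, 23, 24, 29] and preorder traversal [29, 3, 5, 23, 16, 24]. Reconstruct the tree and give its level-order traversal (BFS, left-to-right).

Inorder:  [3, 5, 16, 23, 24, 29]
Preorder: [29, 3, 5, 23, 16, 24]
Algorithm: preorder visits root first, so consume preorder in order;
for each root, split the current inorder slice at that value into
left-subtree inorder and right-subtree inorder, then recurse.
Recursive splits:
  root=29; inorder splits into left=[3, 5, 16, 23, 24], right=[]
  root=3; inorder splits into left=[], right=[5, 16, 23, 24]
  root=5; inorder splits into left=[], right=[16, 23, 24]
  root=23; inorder splits into left=[16], right=[24]
  root=16; inorder splits into left=[], right=[]
  root=24; inorder splits into left=[], right=[]
Reconstructed level-order: [29, 3, 5, 23, 16, 24]


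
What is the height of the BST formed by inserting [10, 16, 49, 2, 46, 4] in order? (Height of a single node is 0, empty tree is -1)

Insertion order: [10, 16, 49, 2, 46, 4]
Tree (level-order array): [10, 2, 16, None, 4, None, 49, None, None, 46]
Compute height bottom-up (empty subtree = -1):
  height(4) = 1 + max(-1, -1) = 0
  height(2) = 1 + max(-1, 0) = 1
  height(46) = 1 + max(-1, -1) = 0
  height(49) = 1 + max(0, -1) = 1
  height(16) = 1 + max(-1, 1) = 2
  height(10) = 1 + max(1, 2) = 3
Height = 3


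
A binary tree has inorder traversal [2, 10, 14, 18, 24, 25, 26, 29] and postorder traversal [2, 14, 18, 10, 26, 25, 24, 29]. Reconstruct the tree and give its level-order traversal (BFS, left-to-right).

Inorder:   [2, 10, 14, 18, 24, 25, 26, 29]
Postorder: [2, 14, 18, 10, 26, 25, 24, 29]
Algorithm: postorder visits root last, so walk postorder right-to-left;
each value is the root of the current inorder slice — split it at that
value, recurse on the right subtree first, then the left.
Recursive splits:
  root=29; inorder splits into left=[2, 10, 14, 18, 24, 25, 26], right=[]
  root=24; inorder splits into left=[2, 10, 14, 18], right=[25, 26]
  root=25; inorder splits into left=[], right=[26]
  root=26; inorder splits into left=[], right=[]
  root=10; inorder splits into left=[2], right=[14, 18]
  root=18; inorder splits into left=[14], right=[]
  root=14; inorder splits into left=[], right=[]
  root=2; inorder splits into left=[], right=[]
Reconstructed level-order: [29, 24, 10, 25, 2, 18, 26, 14]


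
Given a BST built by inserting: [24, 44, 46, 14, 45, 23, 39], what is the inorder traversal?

Tree insertion order: [24, 44, 46, 14, 45, 23, 39]
Tree (level-order array): [24, 14, 44, None, 23, 39, 46, None, None, None, None, 45]
Inorder traversal: [14, 23, 24, 39, 44, 45, 46]


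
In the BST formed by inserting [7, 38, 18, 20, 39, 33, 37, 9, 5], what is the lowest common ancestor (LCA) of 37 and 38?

Tree insertion order: [7, 38, 18, 20, 39, 33, 37, 9, 5]
Tree (level-order array): [7, 5, 38, None, None, 18, 39, 9, 20, None, None, None, None, None, 33, None, 37]
In a BST, the LCA of p=37, q=38 is the first node v on the
root-to-leaf path with p <= v <= q (go left if both < v, right if both > v).
Walk from root:
  at 7: both 37 and 38 > 7, go right
  at 38: 37 <= 38 <= 38, this is the LCA
LCA = 38


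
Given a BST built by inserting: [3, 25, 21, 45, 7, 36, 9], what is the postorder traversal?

Tree insertion order: [3, 25, 21, 45, 7, 36, 9]
Tree (level-order array): [3, None, 25, 21, 45, 7, None, 36, None, None, 9]
Postorder traversal: [9, 7, 21, 36, 45, 25, 3]


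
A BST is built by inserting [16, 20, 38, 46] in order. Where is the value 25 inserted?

Starting tree (level order): [16, None, 20, None, 38, None, 46]
Insertion path: 16 -> 20 -> 38
Result: insert 25 as left child of 38
Final tree (level order): [16, None, 20, None, 38, 25, 46]


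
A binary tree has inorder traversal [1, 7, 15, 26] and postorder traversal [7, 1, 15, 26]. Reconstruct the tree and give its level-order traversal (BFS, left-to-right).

Inorder:   [1, 7, 15, 26]
Postorder: [7, 1, 15, 26]
Algorithm: postorder visits root last, so walk postorder right-to-left;
each value is the root of the current inorder slice — split it at that
value, recurse on the right subtree first, then the left.
Recursive splits:
  root=26; inorder splits into left=[1, 7, 15], right=[]
  root=15; inorder splits into left=[1, 7], right=[]
  root=1; inorder splits into left=[], right=[7]
  root=7; inorder splits into left=[], right=[]
Reconstructed level-order: [26, 15, 1, 7]


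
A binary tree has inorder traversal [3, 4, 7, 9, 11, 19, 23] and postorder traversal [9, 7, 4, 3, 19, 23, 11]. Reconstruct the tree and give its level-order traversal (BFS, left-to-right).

Inorder:   [3, 4, 7, 9, 11, 19, 23]
Postorder: [9, 7, 4, 3, 19, 23, 11]
Algorithm: postorder visits root last, so walk postorder right-to-left;
each value is the root of the current inorder slice — split it at that
value, recurse on the right subtree first, then the left.
Recursive splits:
  root=11; inorder splits into left=[3, 4, 7, 9], right=[19, 23]
  root=23; inorder splits into left=[19], right=[]
  root=19; inorder splits into left=[], right=[]
  root=3; inorder splits into left=[], right=[4, 7, 9]
  root=4; inorder splits into left=[], right=[7, 9]
  root=7; inorder splits into left=[], right=[9]
  root=9; inorder splits into left=[], right=[]
Reconstructed level-order: [11, 3, 23, 4, 19, 7, 9]


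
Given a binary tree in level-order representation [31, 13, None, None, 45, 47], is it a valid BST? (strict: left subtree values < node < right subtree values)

Level-order array: [31, 13, None, None, 45, 47]
Validate using subtree bounds (lo, hi): at each node, require lo < value < hi,
then recurse left with hi=value and right with lo=value.
Preorder trace (stopping at first violation):
  at node 31 with bounds (-inf, +inf): OK
  at node 13 with bounds (-inf, 31): OK
  at node 45 with bounds (13, 31): VIOLATION
Node 45 violates its bound: not (13 < 45 < 31).
Result: Not a valid BST


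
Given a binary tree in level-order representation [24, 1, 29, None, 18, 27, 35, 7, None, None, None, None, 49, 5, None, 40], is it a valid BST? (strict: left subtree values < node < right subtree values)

Level-order array: [24, 1, 29, None, 18, 27, 35, 7, None, None, None, None, 49, 5, None, 40]
Validate using subtree bounds (lo, hi): at each node, require lo < value < hi,
then recurse left with hi=value and right with lo=value.
Preorder trace (stopping at first violation):
  at node 24 with bounds (-inf, +inf): OK
  at node 1 with bounds (-inf, 24): OK
  at node 18 with bounds (1, 24): OK
  at node 7 with bounds (1, 18): OK
  at node 5 with bounds (1, 7): OK
  at node 29 with bounds (24, +inf): OK
  at node 27 with bounds (24, 29): OK
  at node 35 with bounds (29, +inf): OK
  at node 49 with bounds (35, +inf): OK
  at node 40 with bounds (35, 49): OK
No violation found at any node.
Result: Valid BST


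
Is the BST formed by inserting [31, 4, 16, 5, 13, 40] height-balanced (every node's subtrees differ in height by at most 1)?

Tree (level-order array): [31, 4, 40, None, 16, None, None, 5, None, None, 13]
Definition: a tree is height-balanced if, at every node, |h(left) - h(right)| <= 1 (empty subtree has height -1).
Bottom-up per-node check:
  node 13: h_left=-1, h_right=-1, diff=0 [OK], height=0
  node 5: h_left=-1, h_right=0, diff=1 [OK], height=1
  node 16: h_left=1, h_right=-1, diff=2 [FAIL (|1--1|=2 > 1)], height=2
  node 4: h_left=-1, h_right=2, diff=3 [FAIL (|-1-2|=3 > 1)], height=3
  node 40: h_left=-1, h_right=-1, diff=0 [OK], height=0
  node 31: h_left=3, h_right=0, diff=3 [FAIL (|3-0|=3 > 1)], height=4
Node 16 violates the condition: |1 - -1| = 2 > 1.
Result: Not balanced


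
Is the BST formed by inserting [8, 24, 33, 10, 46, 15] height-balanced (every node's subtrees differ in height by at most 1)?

Tree (level-order array): [8, None, 24, 10, 33, None, 15, None, 46]
Definition: a tree is height-balanced if, at every node, |h(left) - h(right)| <= 1 (empty subtree has height -1).
Bottom-up per-node check:
  node 15: h_left=-1, h_right=-1, diff=0 [OK], height=0
  node 10: h_left=-1, h_right=0, diff=1 [OK], height=1
  node 46: h_left=-1, h_right=-1, diff=0 [OK], height=0
  node 33: h_left=-1, h_right=0, diff=1 [OK], height=1
  node 24: h_left=1, h_right=1, diff=0 [OK], height=2
  node 8: h_left=-1, h_right=2, diff=3 [FAIL (|-1-2|=3 > 1)], height=3
Node 8 violates the condition: |-1 - 2| = 3 > 1.
Result: Not balanced


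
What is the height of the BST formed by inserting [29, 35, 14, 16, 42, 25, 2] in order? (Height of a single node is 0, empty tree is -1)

Insertion order: [29, 35, 14, 16, 42, 25, 2]
Tree (level-order array): [29, 14, 35, 2, 16, None, 42, None, None, None, 25]
Compute height bottom-up (empty subtree = -1):
  height(2) = 1 + max(-1, -1) = 0
  height(25) = 1 + max(-1, -1) = 0
  height(16) = 1 + max(-1, 0) = 1
  height(14) = 1 + max(0, 1) = 2
  height(42) = 1 + max(-1, -1) = 0
  height(35) = 1 + max(-1, 0) = 1
  height(29) = 1 + max(2, 1) = 3
Height = 3


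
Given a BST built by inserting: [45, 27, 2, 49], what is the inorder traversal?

Tree insertion order: [45, 27, 2, 49]
Tree (level-order array): [45, 27, 49, 2]
Inorder traversal: [2, 27, 45, 49]


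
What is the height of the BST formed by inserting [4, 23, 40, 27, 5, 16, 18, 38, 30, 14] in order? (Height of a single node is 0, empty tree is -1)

Insertion order: [4, 23, 40, 27, 5, 16, 18, 38, 30, 14]
Tree (level-order array): [4, None, 23, 5, 40, None, 16, 27, None, 14, 18, None, 38, None, None, None, None, 30]
Compute height bottom-up (empty subtree = -1):
  height(14) = 1 + max(-1, -1) = 0
  height(18) = 1 + max(-1, -1) = 0
  height(16) = 1 + max(0, 0) = 1
  height(5) = 1 + max(-1, 1) = 2
  height(30) = 1 + max(-1, -1) = 0
  height(38) = 1 + max(0, -1) = 1
  height(27) = 1 + max(-1, 1) = 2
  height(40) = 1 + max(2, -1) = 3
  height(23) = 1 + max(2, 3) = 4
  height(4) = 1 + max(-1, 4) = 5
Height = 5


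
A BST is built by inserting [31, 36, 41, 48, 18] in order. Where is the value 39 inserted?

Starting tree (level order): [31, 18, 36, None, None, None, 41, None, 48]
Insertion path: 31 -> 36 -> 41
Result: insert 39 as left child of 41
Final tree (level order): [31, 18, 36, None, None, None, 41, 39, 48]


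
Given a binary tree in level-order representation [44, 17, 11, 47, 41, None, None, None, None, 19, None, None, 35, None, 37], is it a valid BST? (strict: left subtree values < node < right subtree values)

Level-order array: [44, 17, 11, 47, 41, None, None, None, None, 19, None, None, 35, None, 37]
Validate using subtree bounds (lo, hi): at each node, require lo < value < hi,
then recurse left with hi=value and right with lo=value.
Preorder trace (stopping at first violation):
  at node 44 with bounds (-inf, +inf): OK
  at node 17 with bounds (-inf, 44): OK
  at node 47 with bounds (-inf, 17): VIOLATION
Node 47 violates its bound: not (-inf < 47 < 17).
Result: Not a valid BST


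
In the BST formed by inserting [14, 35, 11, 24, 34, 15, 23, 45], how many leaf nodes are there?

Tree built from: [14, 35, 11, 24, 34, 15, 23, 45]
Tree (level-order array): [14, 11, 35, None, None, 24, 45, 15, 34, None, None, None, 23]
Rule: A leaf has 0 children.
Per-node child counts:
  node 14: 2 child(ren)
  node 11: 0 child(ren)
  node 35: 2 child(ren)
  node 24: 2 child(ren)
  node 15: 1 child(ren)
  node 23: 0 child(ren)
  node 34: 0 child(ren)
  node 45: 0 child(ren)
Matching nodes: [11, 23, 34, 45]
Count of leaf nodes: 4


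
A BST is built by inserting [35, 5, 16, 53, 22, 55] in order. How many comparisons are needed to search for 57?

Search path for 57: 35 -> 53 -> 55
Found: False
Comparisons: 3


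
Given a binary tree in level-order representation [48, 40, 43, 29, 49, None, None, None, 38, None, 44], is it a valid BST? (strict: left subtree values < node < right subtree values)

Level-order array: [48, 40, 43, 29, 49, None, None, None, 38, None, 44]
Validate using subtree bounds (lo, hi): at each node, require lo < value < hi,
then recurse left with hi=value and right with lo=value.
Preorder trace (stopping at first violation):
  at node 48 with bounds (-inf, +inf): OK
  at node 40 with bounds (-inf, 48): OK
  at node 29 with bounds (-inf, 40): OK
  at node 38 with bounds (29, 40): OK
  at node 49 with bounds (40, 48): VIOLATION
Node 49 violates its bound: not (40 < 49 < 48).
Result: Not a valid BST


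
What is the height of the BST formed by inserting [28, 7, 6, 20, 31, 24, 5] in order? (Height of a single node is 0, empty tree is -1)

Insertion order: [28, 7, 6, 20, 31, 24, 5]
Tree (level-order array): [28, 7, 31, 6, 20, None, None, 5, None, None, 24]
Compute height bottom-up (empty subtree = -1):
  height(5) = 1 + max(-1, -1) = 0
  height(6) = 1 + max(0, -1) = 1
  height(24) = 1 + max(-1, -1) = 0
  height(20) = 1 + max(-1, 0) = 1
  height(7) = 1 + max(1, 1) = 2
  height(31) = 1 + max(-1, -1) = 0
  height(28) = 1 + max(2, 0) = 3
Height = 3


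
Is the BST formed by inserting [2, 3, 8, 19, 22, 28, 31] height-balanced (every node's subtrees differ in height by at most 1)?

Tree (level-order array): [2, None, 3, None, 8, None, 19, None, 22, None, 28, None, 31]
Definition: a tree is height-balanced if, at every node, |h(left) - h(right)| <= 1 (empty subtree has height -1).
Bottom-up per-node check:
  node 31: h_left=-1, h_right=-1, diff=0 [OK], height=0
  node 28: h_left=-1, h_right=0, diff=1 [OK], height=1
  node 22: h_left=-1, h_right=1, diff=2 [FAIL (|-1-1|=2 > 1)], height=2
  node 19: h_left=-1, h_right=2, diff=3 [FAIL (|-1-2|=3 > 1)], height=3
  node 8: h_left=-1, h_right=3, diff=4 [FAIL (|-1-3|=4 > 1)], height=4
  node 3: h_left=-1, h_right=4, diff=5 [FAIL (|-1-4|=5 > 1)], height=5
  node 2: h_left=-1, h_right=5, diff=6 [FAIL (|-1-5|=6 > 1)], height=6
Node 22 violates the condition: |-1 - 1| = 2 > 1.
Result: Not balanced


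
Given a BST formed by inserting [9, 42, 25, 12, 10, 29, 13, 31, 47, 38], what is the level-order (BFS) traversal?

Tree insertion order: [9, 42, 25, 12, 10, 29, 13, 31, 47, 38]
Tree (level-order array): [9, None, 42, 25, 47, 12, 29, None, None, 10, 13, None, 31, None, None, None, None, None, 38]
BFS from the root, enqueuing left then right child of each popped node:
  queue [9] -> pop 9, enqueue [42], visited so far: [9]
  queue [42] -> pop 42, enqueue [25, 47], visited so far: [9, 42]
  queue [25, 47] -> pop 25, enqueue [12, 29], visited so far: [9, 42, 25]
  queue [47, 12, 29] -> pop 47, enqueue [none], visited so far: [9, 42, 25, 47]
  queue [12, 29] -> pop 12, enqueue [10, 13], visited so far: [9, 42, 25, 47, 12]
  queue [29, 10, 13] -> pop 29, enqueue [31], visited so far: [9, 42, 25, 47, 12, 29]
  queue [10, 13, 31] -> pop 10, enqueue [none], visited so far: [9, 42, 25, 47, 12, 29, 10]
  queue [13, 31] -> pop 13, enqueue [none], visited so far: [9, 42, 25, 47, 12, 29, 10, 13]
  queue [31] -> pop 31, enqueue [38], visited so far: [9, 42, 25, 47, 12, 29, 10, 13, 31]
  queue [38] -> pop 38, enqueue [none], visited so far: [9, 42, 25, 47, 12, 29, 10, 13, 31, 38]
Result: [9, 42, 25, 47, 12, 29, 10, 13, 31, 38]


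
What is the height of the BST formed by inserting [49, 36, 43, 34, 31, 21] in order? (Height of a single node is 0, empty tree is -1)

Insertion order: [49, 36, 43, 34, 31, 21]
Tree (level-order array): [49, 36, None, 34, 43, 31, None, None, None, 21]
Compute height bottom-up (empty subtree = -1):
  height(21) = 1 + max(-1, -1) = 0
  height(31) = 1 + max(0, -1) = 1
  height(34) = 1 + max(1, -1) = 2
  height(43) = 1 + max(-1, -1) = 0
  height(36) = 1 + max(2, 0) = 3
  height(49) = 1 + max(3, -1) = 4
Height = 4


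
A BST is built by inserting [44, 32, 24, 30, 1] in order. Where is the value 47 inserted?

Starting tree (level order): [44, 32, None, 24, None, 1, 30]
Insertion path: 44
Result: insert 47 as right child of 44
Final tree (level order): [44, 32, 47, 24, None, None, None, 1, 30]


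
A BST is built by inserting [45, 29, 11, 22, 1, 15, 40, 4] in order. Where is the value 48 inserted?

Starting tree (level order): [45, 29, None, 11, 40, 1, 22, None, None, None, 4, 15]
Insertion path: 45
Result: insert 48 as right child of 45
Final tree (level order): [45, 29, 48, 11, 40, None, None, 1, 22, None, None, None, 4, 15]


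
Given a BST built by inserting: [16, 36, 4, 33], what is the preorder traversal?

Tree insertion order: [16, 36, 4, 33]
Tree (level-order array): [16, 4, 36, None, None, 33]
Preorder traversal: [16, 4, 36, 33]


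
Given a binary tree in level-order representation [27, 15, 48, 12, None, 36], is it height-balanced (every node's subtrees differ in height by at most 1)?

Tree (level-order array): [27, 15, 48, 12, None, 36]
Definition: a tree is height-balanced if, at every node, |h(left) - h(right)| <= 1 (empty subtree has height -1).
Bottom-up per-node check:
  node 12: h_left=-1, h_right=-1, diff=0 [OK], height=0
  node 15: h_left=0, h_right=-1, diff=1 [OK], height=1
  node 36: h_left=-1, h_right=-1, diff=0 [OK], height=0
  node 48: h_left=0, h_right=-1, diff=1 [OK], height=1
  node 27: h_left=1, h_right=1, diff=0 [OK], height=2
All nodes satisfy the balance condition.
Result: Balanced


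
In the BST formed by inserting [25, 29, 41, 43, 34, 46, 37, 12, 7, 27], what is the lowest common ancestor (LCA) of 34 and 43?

Tree insertion order: [25, 29, 41, 43, 34, 46, 37, 12, 7, 27]
Tree (level-order array): [25, 12, 29, 7, None, 27, 41, None, None, None, None, 34, 43, None, 37, None, 46]
In a BST, the LCA of p=34, q=43 is the first node v on the
root-to-leaf path with p <= v <= q (go left if both < v, right if both > v).
Walk from root:
  at 25: both 34 and 43 > 25, go right
  at 29: both 34 and 43 > 29, go right
  at 41: 34 <= 41 <= 43, this is the LCA
LCA = 41


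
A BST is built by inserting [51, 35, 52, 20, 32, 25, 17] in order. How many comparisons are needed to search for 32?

Search path for 32: 51 -> 35 -> 20 -> 32
Found: True
Comparisons: 4


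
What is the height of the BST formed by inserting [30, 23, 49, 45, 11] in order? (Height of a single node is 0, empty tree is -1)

Insertion order: [30, 23, 49, 45, 11]
Tree (level-order array): [30, 23, 49, 11, None, 45]
Compute height bottom-up (empty subtree = -1):
  height(11) = 1 + max(-1, -1) = 0
  height(23) = 1 + max(0, -1) = 1
  height(45) = 1 + max(-1, -1) = 0
  height(49) = 1 + max(0, -1) = 1
  height(30) = 1 + max(1, 1) = 2
Height = 2


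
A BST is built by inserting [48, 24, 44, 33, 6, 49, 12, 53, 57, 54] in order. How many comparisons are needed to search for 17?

Search path for 17: 48 -> 24 -> 6 -> 12
Found: False
Comparisons: 4


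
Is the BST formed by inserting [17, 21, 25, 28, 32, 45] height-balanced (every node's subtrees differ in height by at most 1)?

Tree (level-order array): [17, None, 21, None, 25, None, 28, None, 32, None, 45]
Definition: a tree is height-balanced if, at every node, |h(left) - h(right)| <= 1 (empty subtree has height -1).
Bottom-up per-node check:
  node 45: h_left=-1, h_right=-1, diff=0 [OK], height=0
  node 32: h_left=-1, h_right=0, diff=1 [OK], height=1
  node 28: h_left=-1, h_right=1, diff=2 [FAIL (|-1-1|=2 > 1)], height=2
  node 25: h_left=-1, h_right=2, diff=3 [FAIL (|-1-2|=3 > 1)], height=3
  node 21: h_left=-1, h_right=3, diff=4 [FAIL (|-1-3|=4 > 1)], height=4
  node 17: h_left=-1, h_right=4, diff=5 [FAIL (|-1-4|=5 > 1)], height=5
Node 28 violates the condition: |-1 - 1| = 2 > 1.
Result: Not balanced


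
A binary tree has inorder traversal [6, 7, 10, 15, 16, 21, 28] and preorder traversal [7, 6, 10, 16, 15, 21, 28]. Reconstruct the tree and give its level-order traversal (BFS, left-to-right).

Inorder:  [6, 7, 10, 15, 16, 21, 28]
Preorder: [7, 6, 10, 16, 15, 21, 28]
Algorithm: preorder visits root first, so consume preorder in order;
for each root, split the current inorder slice at that value into
left-subtree inorder and right-subtree inorder, then recurse.
Recursive splits:
  root=7; inorder splits into left=[6], right=[10, 15, 16, 21, 28]
  root=6; inorder splits into left=[], right=[]
  root=10; inorder splits into left=[], right=[15, 16, 21, 28]
  root=16; inorder splits into left=[15], right=[21, 28]
  root=15; inorder splits into left=[], right=[]
  root=21; inorder splits into left=[], right=[28]
  root=28; inorder splits into left=[], right=[]
Reconstructed level-order: [7, 6, 10, 16, 15, 21, 28]


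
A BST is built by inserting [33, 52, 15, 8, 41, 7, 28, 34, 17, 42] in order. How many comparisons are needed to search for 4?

Search path for 4: 33 -> 15 -> 8 -> 7
Found: False
Comparisons: 4


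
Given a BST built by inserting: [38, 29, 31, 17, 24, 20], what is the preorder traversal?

Tree insertion order: [38, 29, 31, 17, 24, 20]
Tree (level-order array): [38, 29, None, 17, 31, None, 24, None, None, 20]
Preorder traversal: [38, 29, 17, 24, 20, 31]


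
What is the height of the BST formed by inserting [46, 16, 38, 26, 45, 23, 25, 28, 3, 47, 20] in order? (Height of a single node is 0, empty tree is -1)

Insertion order: [46, 16, 38, 26, 45, 23, 25, 28, 3, 47, 20]
Tree (level-order array): [46, 16, 47, 3, 38, None, None, None, None, 26, 45, 23, 28, None, None, 20, 25]
Compute height bottom-up (empty subtree = -1):
  height(3) = 1 + max(-1, -1) = 0
  height(20) = 1 + max(-1, -1) = 0
  height(25) = 1 + max(-1, -1) = 0
  height(23) = 1 + max(0, 0) = 1
  height(28) = 1 + max(-1, -1) = 0
  height(26) = 1 + max(1, 0) = 2
  height(45) = 1 + max(-1, -1) = 0
  height(38) = 1 + max(2, 0) = 3
  height(16) = 1 + max(0, 3) = 4
  height(47) = 1 + max(-1, -1) = 0
  height(46) = 1 + max(4, 0) = 5
Height = 5


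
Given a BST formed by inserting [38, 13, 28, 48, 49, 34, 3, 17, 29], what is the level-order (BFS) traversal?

Tree insertion order: [38, 13, 28, 48, 49, 34, 3, 17, 29]
Tree (level-order array): [38, 13, 48, 3, 28, None, 49, None, None, 17, 34, None, None, None, None, 29]
BFS from the root, enqueuing left then right child of each popped node:
  queue [38] -> pop 38, enqueue [13, 48], visited so far: [38]
  queue [13, 48] -> pop 13, enqueue [3, 28], visited so far: [38, 13]
  queue [48, 3, 28] -> pop 48, enqueue [49], visited so far: [38, 13, 48]
  queue [3, 28, 49] -> pop 3, enqueue [none], visited so far: [38, 13, 48, 3]
  queue [28, 49] -> pop 28, enqueue [17, 34], visited so far: [38, 13, 48, 3, 28]
  queue [49, 17, 34] -> pop 49, enqueue [none], visited so far: [38, 13, 48, 3, 28, 49]
  queue [17, 34] -> pop 17, enqueue [none], visited so far: [38, 13, 48, 3, 28, 49, 17]
  queue [34] -> pop 34, enqueue [29], visited so far: [38, 13, 48, 3, 28, 49, 17, 34]
  queue [29] -> pop 29, enqueue [none], visited so far: [38, 13, 48, 3, 28, 49, 17, 34, 29]
Result: [38, 13, 48, 3, 28, 49, 17, 34, 29]


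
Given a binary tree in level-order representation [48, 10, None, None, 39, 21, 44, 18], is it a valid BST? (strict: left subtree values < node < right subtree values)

Level-order array: [48, 10, None, None, 39, 21, 44, 18]
Validate using subtree bounds (lo, hi): at each node, require lo < value < hi,
then recurse left with hi=value and right with lo=value.
Preorder trace (stopping at first violation):
  at node 48 with bounds (-inf, +inf): OK
  at node 10 with bounds (-inf, 48): OK
  at node 39 with bounds (10, 48): OK
  at node 21 with bounds (10, 39): OK
  at node 18 with bounds (10, 21): OK
  at node 44 with bounds (39, 48): OK
No violation found at any node.
Result: Valid BST


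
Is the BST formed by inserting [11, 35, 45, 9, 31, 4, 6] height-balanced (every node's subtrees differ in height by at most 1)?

Tree (level-order array): [11, 9, 35, 4, None, 31, 45, None, 6]
Definition: a tree is height-balanced if, at every node, |h(left) - h(right)| <= 1 (empty subtree has height -1).
Bottom-up per-node check:
  node 6: h_left=-1, h_right=-1, diff=0 [OK], height=0
  node 4: h_left=-1, h_right=0, diff=1 [OK], height=1
  node 9: h_left=1, h_right=-1, diff=2 [FAIL (|1--1|=2 > 1)], height=2
  node 31: h_left=-1, h_right=-1, diff=0 [OK], height=0
  node 45: h_left=-1, h_right=-1, diff=0 [OK], height=0
  node 35: h_left=0, h_right=0, diff=0 [OK], height=1
  node 11: h_left=2, h_right=1, diff=1 [OK], height=3
Node 9 violates the condition: |1 - -1| = 2 > 1.
Result: Not balanced


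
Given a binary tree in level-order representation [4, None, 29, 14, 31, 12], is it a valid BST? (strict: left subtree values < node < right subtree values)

Level-order array: [4, None, 29, 14, 31, 12]
Validate using subtree bounds (lo, hi): at each node, require lo < value < hi,
then recurse left with hi=value and right with lo=value.
Preorder trace (stopping at first violation):
  at node 4 with bounds (-inf, +inf): OK
  at node 29 with bounds (4, +inf): OK
  at node 14 with bounds (4, 29): OK
  at node 12 with bounds (4, 14): OK
  at node 31 with bounds (29, +inf): OK
No violation found at any node.
Result: Valid BST


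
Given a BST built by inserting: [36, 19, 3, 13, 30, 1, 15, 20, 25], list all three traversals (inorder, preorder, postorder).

Tree insertion order: [36, 19, 3, 13, 30, 1, 15, 20, 25]
Tree (level-order array): [36, 19, None, 3, 30, 1, 13, 20, None, None, None, None, 15, None, 25]
Inorder (L, root, R): [1, 3, 13, 15, 19, 20, 25, 30, 36]
Preorder (root, L, R): [36, 19, 3, 1, 13, 15, 30, 20, 25]
Postorder (L, R, root): [1, 15, 13, 3, 25, 20, 30, 19, 36]


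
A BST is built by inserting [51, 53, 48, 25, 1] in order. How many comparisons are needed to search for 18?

Search path for 18: 51 -> 48 -> 25 -> 1
Found: False
Comparisons: 4


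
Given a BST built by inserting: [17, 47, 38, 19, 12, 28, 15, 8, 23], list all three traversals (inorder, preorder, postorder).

Tree insertion order: [17, 47, 38, 19, 12, 28, 15, 8, 23]
Tree (level-order array): [17, 12, 47, 8, 15, 38, None, None, None, None, None, 19, None, None, 28, 23]
Inorder (L, root, R): [8, 12, 15, 17, 19, 23, 28, 38, 47]
Preorder (root, L, R): [17, 12, 8, 15, 47, 38, 19, 28, 23]
Postorder (L, R, root): [8, 15, 12, 23, 28, 19, 38, 47, 17]


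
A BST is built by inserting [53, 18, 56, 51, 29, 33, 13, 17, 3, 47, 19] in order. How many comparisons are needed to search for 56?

Search path for 56: 53 -> 56
Found: True
Comparisons: 2


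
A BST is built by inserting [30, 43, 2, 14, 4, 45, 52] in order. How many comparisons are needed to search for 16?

Search path for 16: 30 -> 2 -> 14
Found: False
Comparisons: 3


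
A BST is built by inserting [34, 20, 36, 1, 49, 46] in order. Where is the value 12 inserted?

Starting tree (level order): [34, 20, 36, 1, None, None, 49, None, None, 46]
Insertion path: 34 -> 20 -> 1
Result: insert 12 as right child of 1
Final tree (level order): [34, 20, 36, 1, None, None, 49, None, 12, 46]


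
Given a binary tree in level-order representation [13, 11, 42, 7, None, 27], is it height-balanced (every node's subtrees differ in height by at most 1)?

Tree (level-order array): [13, 11, 42, 7, None, 27]
Definition: a tree is height-balanced if, at every node, |h(left) - h(right)| <= 1 (empty subtree has height -1).
Bottom-up per-node check:
  node 7: h_left=-1, h_right=-1, diff=0 [OK], height=0
  node 11: h_left=0, h_right=-1, diff=1 [OK], height=1
  node 27: h_left=-1, h_right=-1, diff=0 [OK], height=0
  node 42: h_left=0, h_right=-1, diff=1 [OK], height=1
  node 13: h_left=1, h_right=1, diff=0 [OK], height=2
All nodes satisfy the balance condition.
Result: Balanced
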